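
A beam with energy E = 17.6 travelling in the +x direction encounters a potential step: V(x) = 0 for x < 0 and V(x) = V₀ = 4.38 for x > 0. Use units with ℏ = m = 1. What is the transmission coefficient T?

T = 0.995

The wavenumbers are k₁ = √(2mE)/ℏ = 5.933 on the left and k₂ = √(2m(E − V₀))/ℏ = 5.142 on the right.
Matching ψ and ψ′ at x = 0 gives r = (k₁ − k₂)/(k₁ + k₂), so R = r² = 0.005101 and T = 1 − R = 0.9949.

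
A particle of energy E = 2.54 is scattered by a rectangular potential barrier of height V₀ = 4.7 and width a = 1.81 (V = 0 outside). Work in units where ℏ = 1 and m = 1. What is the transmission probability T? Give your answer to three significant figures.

T = 0.00214

E < V₀: inside the barrier ψ ∝ e^{±κx} with κ = √(2m(V₀ − E))/ℏ = 2.078.
κa = 3.762, sinh(κa) = 21.51.
Matching ψ, ψ′ at both faces gives T = [1 + V₀² sinh²(κa) / (4E(V₀ − E))]⁻¹ = 1/466.5 = 0.00214.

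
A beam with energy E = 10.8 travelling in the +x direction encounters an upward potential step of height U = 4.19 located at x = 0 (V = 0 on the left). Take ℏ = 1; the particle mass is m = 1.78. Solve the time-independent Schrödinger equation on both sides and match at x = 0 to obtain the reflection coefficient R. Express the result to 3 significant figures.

The wavenumbers are k₁ = √(2mE)/ℏ = 6.201 on the left and k₂ = √(2m(E − U))/ℏ = 4.851 on the right.
Matching ψ and ψ′ at x = 0 gives r = (k₁ − k₂)/(k₁ + k₂), so R = r² = 0.01492 and T = 1 − R = 0.9851.

R = 0.0149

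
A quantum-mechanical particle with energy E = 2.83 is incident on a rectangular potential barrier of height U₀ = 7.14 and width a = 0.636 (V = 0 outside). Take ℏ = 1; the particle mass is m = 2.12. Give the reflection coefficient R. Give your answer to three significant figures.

E < U₀: inside the barrier ψ ∝ e^{±κx} with κ = √(2m(U₀ − E))/ℏ = 4.275.
κa = 2.719, sinh(κa) = 7.548.
The exact tunnelling result is T⁻¹ = 1 + U₀² sinh²(κa) / [4E(U₀ − E)] = 60.53, so T = 0.0165.
R = 1 − T = 0.983.

R = 0.983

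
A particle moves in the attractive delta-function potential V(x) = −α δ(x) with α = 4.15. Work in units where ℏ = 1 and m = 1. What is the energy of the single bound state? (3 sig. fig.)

E = -8.61

For x ≠ 0 the bound state is ψ ∝ e^{−κ|x|}; integrating the TISE across the delta gives the cusp condition 2κ = 2mα/ℏ², so κ = 4.150.
Then E = −ℏ²κ²/(2m) = −mα²/(2ℏ²) = -8.611.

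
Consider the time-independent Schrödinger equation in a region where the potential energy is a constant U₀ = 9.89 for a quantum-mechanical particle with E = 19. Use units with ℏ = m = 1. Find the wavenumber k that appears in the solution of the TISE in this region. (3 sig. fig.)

k = 4.27

With E > U₀ the solution is oscillatory, ψ ∝ e^{±ikx} with k = √(2m(E − U₀))/ℏ.
k = √(2 × 1 × 9.11) = 4.268.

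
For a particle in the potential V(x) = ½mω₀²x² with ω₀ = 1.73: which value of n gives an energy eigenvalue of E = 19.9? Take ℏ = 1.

E_n = ℏω₀(n + ½) ⇒ n = E/(ℏω₀) − ½ = 19.9/1.73 − 0.5 = 11.003 → n = 11.

n = 11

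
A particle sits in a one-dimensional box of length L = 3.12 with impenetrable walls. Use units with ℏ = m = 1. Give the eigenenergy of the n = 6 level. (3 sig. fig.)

Requiring ψ(0) = ψ(L) = 0 quantises k = nπ/L, hence E_n = ℏ²k²/2m = n²π²ℏ²/(2mL²).
E_6 = 6² × π² / (2 × 1 × 3.12²) = 18.25.

E = 18.3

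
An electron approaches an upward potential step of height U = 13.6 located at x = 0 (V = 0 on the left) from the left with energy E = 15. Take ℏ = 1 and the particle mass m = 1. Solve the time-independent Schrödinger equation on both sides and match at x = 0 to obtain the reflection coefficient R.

On each side the TISE gives plane waves with k = √(2m(E − V))/ℏ: k₁ = √(2·1·15) = 5.477, k₂ = √(2·1·1.4) = 1.673.
Continuity of ψ and ψ′ at the step yields the reflection amplitude r = (k₁ − k₂)/(k₁ + k₂) = 0.5320; thus R = |r|² = 0.2830, T = 0.7170.

R = 0.283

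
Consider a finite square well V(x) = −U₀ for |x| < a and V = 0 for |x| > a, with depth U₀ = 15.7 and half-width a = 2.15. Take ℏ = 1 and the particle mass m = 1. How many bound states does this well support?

The dimensionless depth is z₀ = a√(2mU₀)/ℏ = 2.15 × √(31.40) = 12.05.
The even/odd transcendental equations gain one root per π/2 in z₀, giving N = 1 + ⌊2z₀/π⌋ = 1 + ⌊7.670⌋ = 8.

N = 8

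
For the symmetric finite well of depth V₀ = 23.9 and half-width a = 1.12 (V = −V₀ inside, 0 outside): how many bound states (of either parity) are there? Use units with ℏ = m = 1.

N = 5

The dimensionless depth is z₀ = a√(2mV₀)/ℏ = 1.12 × √(47.80) = 7.743.
The even/odd transcendental equations gain one root per π/2 in z₀, giving N = 1 + ⌊2z₀/π⌋ = 1 + ⌊4.930⌋ = 5.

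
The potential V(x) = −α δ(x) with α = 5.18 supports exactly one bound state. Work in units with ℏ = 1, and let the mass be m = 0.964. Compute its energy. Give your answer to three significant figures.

The bound state is ψ(x) = √κ e^{−κ|x|}. The derivative jump ψ'(0⁺) − ψ'(0⁻) = −(2mα/ℏ²)ψ(0) fixes κ = mα/ℏ² = 4.994.
Then E = −ℏ²κ²/(2m) = −mα²/(2ℏ²) = -12.93.

E = -12.9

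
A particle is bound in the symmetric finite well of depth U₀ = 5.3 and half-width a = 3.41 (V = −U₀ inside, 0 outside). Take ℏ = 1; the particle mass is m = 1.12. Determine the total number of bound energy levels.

N = 8

Define the well-strength parameter z₀ = (a/ℏ)√(2mU₀) = 3.41 × √(2·1.12·5.3) = 11.75.
The even/odd transcendental equations gain one root per π/2 in z₀, giving N = 1 + ⌊2z₀/π⌋ = 1 + ⌊7.480⌋ = 8.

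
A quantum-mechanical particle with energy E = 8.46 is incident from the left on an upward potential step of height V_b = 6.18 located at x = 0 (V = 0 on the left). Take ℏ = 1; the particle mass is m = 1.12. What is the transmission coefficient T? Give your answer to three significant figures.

The wavenumbers are k₁ = √(2mE)/ℏ = 4.353 on the left and k₂ = √(2m(E − V_b))/ℏ = 2.260 on the right.
Matching ψ and ψ′ at x = 0 gives r = (k₁ − k₂)/(k₁ + k₂), so R = r² = 0.1002 and T = 1 − R = 0.8998.

T = 0.900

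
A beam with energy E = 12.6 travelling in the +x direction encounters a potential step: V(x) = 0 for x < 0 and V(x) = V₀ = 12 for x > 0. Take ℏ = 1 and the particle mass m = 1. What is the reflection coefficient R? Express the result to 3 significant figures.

R = 0.412

On each side the TISE gives plane waves with k = √(2m(E − V))/ℏ: k₁ = √(2·1·12.6) = 5.020, k₂ = √(2·1·0.6) = 1.095.
Continuity of ψ and ψ′ at the step yields the reflection amplitude r = (k₁ − k₂)/(k₁ + k₂) = 0.6417; thus R = |r|² = 0.4118, T = 0.5882.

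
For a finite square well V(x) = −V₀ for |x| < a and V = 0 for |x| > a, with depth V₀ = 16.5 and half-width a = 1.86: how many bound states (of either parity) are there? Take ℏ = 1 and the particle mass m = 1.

N = 7

Define the well-strength parameter z₀ = (a/ℏ)√(2mV₀) = 1.86 × √(2·1·16.5) = 10.68.
A new bound state (alternating even/odd) appears each time z₀ passes a multiple of π/2, so N = ⌊2z₀/π⌋ + 1 = ⌊6.802⌋ + 1 = 7.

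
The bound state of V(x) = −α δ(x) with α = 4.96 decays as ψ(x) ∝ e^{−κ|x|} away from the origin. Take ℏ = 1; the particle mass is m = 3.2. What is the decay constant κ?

Integrate −(ℏ²/2m)ψ'' − αδ(x)ψ = Eψ from −ε to +ε: the ψ'' term gives ψ'(0⁺) − ψ'(0⁻) and the δ term gives −(2mα/ℏ²)ψ(0).
With ψ ∝ e^{−κ|x|} this yields −2κ = −2mα/ℏ², so κ = mα/ℏ² = 15.87.

κ = 15.9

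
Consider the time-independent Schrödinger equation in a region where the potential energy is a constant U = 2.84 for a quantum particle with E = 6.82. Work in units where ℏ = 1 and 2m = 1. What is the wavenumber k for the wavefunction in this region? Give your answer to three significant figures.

With E > U the solution is oscillatory, ψ ∝ e^{±ikx} with k = √(2m(E − U))/ℏ.
k = √(2 × 0.5 × 3.98) = 1.995.

k = 1.99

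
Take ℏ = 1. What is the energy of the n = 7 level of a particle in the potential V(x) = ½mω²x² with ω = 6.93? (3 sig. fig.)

Using E_n = (n + ½)ℏω: E_7 = 7.5 × 6.93 = 51.98.

E = 52.0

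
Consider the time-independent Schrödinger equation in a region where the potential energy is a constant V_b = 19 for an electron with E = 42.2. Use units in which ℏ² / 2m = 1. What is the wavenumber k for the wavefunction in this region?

With E > V_b the solution is oscillatory, ψ ∝ e^{±ikx} with k = √(2m(E − V_b))/ℏ.
k = √(2 × 0.5 × 23.2) = 4.817.

k = 4.82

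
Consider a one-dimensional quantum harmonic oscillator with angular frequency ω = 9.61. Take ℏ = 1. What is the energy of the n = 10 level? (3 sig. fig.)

E = 101

Using E_n = (n + ½)ℏω: E_10 = 10.5 × 9.61 = 100.9.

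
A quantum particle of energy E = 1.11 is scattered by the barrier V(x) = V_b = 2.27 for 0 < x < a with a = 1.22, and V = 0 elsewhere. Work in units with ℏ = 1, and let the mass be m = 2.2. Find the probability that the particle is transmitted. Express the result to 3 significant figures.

T = 0.0160

Since E < V_b the interior solution is evanescent with decay constant κ = √(2m(V_b − E))/ℏ = 2.259.
κa = 2.756, sinh(κa) = 7.838.
The exact tunnelling result is T⁻¹ = 1 + V_b² sinh²(κa) / [4E(V_b − E)] = 62.47, so T = 0.0160.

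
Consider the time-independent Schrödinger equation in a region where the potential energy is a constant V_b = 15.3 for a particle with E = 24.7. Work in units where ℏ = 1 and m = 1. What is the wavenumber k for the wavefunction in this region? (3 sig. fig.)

With E > V_b the solution is oscillatory, ψ ∝ e^{±ikx} with k = √(2m(E − V_b))/ℏ.
k = √(2 × 1 × 9.4) = 4.336.

k = 4.34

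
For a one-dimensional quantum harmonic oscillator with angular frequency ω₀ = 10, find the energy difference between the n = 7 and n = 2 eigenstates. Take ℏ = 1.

E_n = ℏω₀(n + ½), so ΔE = (7 − 2) ℏω₀ = 5 × 10 = 50.00.

ΔE = 50.0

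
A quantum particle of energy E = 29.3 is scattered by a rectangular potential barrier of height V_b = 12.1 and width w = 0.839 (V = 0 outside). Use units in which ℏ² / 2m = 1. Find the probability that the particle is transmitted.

T = 0.992

Above the barrier the interior wavenumber is k₂ = √(2m(E − V_b))/ℏ = 4.147, giving phase k₂w = 3.480.
Matching at both interfaces gives T⁻¹ = 1 + V_b² sin²(k₂w) / [4E(E − V_b)] = 1.008, hence T = 0.992.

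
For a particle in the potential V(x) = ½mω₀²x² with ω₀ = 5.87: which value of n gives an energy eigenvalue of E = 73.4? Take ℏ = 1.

n = 12

Invert E_n = (n + ½)ℏω₀: n = E/ℏω₀ − ½ = 12.004, so n = 12.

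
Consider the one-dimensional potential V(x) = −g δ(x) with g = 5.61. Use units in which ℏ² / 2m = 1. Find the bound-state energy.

E = -7.87

The bound state is ψ(x) = √κ e^{−κ|x|}. The derivative jump ψ'(0⁺) − ψ'(0⁻) = −(2mg/ℏ²)ψ(0) fixes κ = mg/ℏ² = 2.805.
Then E = −ℏ²κ²/(2m) = −mg²/(2ℏ²) = -7.868.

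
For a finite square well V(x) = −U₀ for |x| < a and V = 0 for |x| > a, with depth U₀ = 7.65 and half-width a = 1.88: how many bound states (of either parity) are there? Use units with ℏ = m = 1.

Define the well-strength parameter z₀ = (a/ℏ)√(2mU₀) = 1.88 × √(2·1·7.65) = 7.354.
The even/odd transcendental equations gain one root per π/2 in z₀, giving N = 1 + ⌊2z₀/π⌋ = 1 + ⌊4.681⌋ = 5.

N = 5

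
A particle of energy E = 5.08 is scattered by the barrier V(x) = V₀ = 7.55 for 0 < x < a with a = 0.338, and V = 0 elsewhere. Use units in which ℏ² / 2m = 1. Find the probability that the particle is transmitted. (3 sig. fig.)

T = 0.740

Since E < V₀ the interior solution is evanescent with decay constant κ = √(2m(V₀ − E))/ℏ = 1.572.
κa = 0.5312, sinh(κa) = 0.5565.
Matching ψ, ψ′ at both faces gives T = [1 + V₀² sinh²(κa) / (4E(V₀ − E))]⁻¹ = 1/1.352 = 0.740.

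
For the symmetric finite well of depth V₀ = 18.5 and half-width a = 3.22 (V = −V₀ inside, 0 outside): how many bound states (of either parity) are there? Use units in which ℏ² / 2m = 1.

The dimensionless depth is z₀ = a√(2mV₀)/ℏ = 3.22 × √(18.50) = 13.85.
The even/odd transcendental equations gain one root per π/2 in z₀, giving N = 1 + ⌊2z₀/π⌋ = 1 + ⌊8.817⌋ = 9.

N = 9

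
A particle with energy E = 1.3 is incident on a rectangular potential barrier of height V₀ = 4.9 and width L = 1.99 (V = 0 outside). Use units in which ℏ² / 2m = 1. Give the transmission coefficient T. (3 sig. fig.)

T = 0.00164

E < V₀: inside the barrier ψ ∝ e^{±κx} with κ = √(2m(V₀ − E))/ℏ = 1.897.
κL = 3.776, sinh(κL) = 21.80.
Matching ψ, ψ′ at both faces gives T = [1 + V₀² sinh²(κL) / (4E(V₀ − E))]⁻¹ = 1/610.8 = 0.00164.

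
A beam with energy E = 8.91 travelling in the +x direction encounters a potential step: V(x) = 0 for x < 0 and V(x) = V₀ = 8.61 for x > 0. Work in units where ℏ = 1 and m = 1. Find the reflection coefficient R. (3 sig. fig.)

On each side the TISE gives plane waves with k = √(2m(E − V))/ℏ: k₁ = √(2·1·8.91) = 4.221, k₂ = √(2·1·0.3) = 0.7746.
Continuity of ψ and ψ′ at the step yields the reflection amplitude r = (k₁ − k₂)/(k₁ + k₂) = 0.6899; thus R = |r|² = 0.4760, T = 0.5240.

R = 0.476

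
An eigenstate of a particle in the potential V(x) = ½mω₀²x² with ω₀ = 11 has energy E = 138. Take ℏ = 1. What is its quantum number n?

n = 12

E_n = ℏω₀(n + ½) ⇒ n = E/(ℏω₀) − ½ = 138/11 − 0.5 = 12.045 → n = 12.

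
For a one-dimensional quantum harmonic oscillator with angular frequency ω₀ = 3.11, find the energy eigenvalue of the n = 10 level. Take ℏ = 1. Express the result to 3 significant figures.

E = 32.7

Using E_n = (n + ½)ℏω₀: E_10 = 10.5 × 3.11 = 32.66.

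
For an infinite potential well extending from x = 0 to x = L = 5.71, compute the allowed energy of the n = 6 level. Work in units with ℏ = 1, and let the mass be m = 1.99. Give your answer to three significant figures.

E = 2.74

The infinite-well eigenfunctions ψ_n = √(2/L) sin(nπx/L) vanish at both walls, giving E_n = n²π²ℏ²/(2mL²).
E_6 = 6² × π² / (2 × 1.99 × 5.71²) = 2.738.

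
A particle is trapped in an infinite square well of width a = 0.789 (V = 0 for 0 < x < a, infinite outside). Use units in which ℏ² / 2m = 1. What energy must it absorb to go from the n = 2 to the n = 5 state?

E_n = n²π²ℏ²/(2ma²), so ΔE = (5² − 2²) π²ℏ²/(2ma²).
ΔE = 21 × π² / (2 × 0.5 × 0.789²) = 332.9.

ΔE = 333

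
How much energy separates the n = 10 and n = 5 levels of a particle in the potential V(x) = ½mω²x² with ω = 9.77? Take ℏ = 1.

E_n = ℏω(n + ½), so ΔE = (10 − 5) ℏω = 5 × 9.77 = 48.85.

ΔE = 48.9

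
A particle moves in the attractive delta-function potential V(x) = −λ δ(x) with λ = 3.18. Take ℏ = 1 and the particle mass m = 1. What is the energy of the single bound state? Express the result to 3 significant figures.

E = -5.06

The bound state is ψ(x) = √κ e^{−κ|x|}. The derivative jump ψ'(0⁺) − ψ'(0⁻) = −(2mλ/ℏ²)ψ(0) fixes κ = mλ/ℏ² = 3.180.
Then E = −ℏ²κ²/(2m) = −mλ²/(2ℏ²) = -5.056.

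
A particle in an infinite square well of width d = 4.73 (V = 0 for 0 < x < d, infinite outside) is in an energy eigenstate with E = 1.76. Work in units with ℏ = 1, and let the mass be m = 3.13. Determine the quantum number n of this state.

From E_n = n²π²ℏ²/(2md²) invert to n = √(2md²E)/(πℏ).
n = (4.73/π) × √(2 × 3.13 × 1.76) = 4.998 → n = 5.

n = 5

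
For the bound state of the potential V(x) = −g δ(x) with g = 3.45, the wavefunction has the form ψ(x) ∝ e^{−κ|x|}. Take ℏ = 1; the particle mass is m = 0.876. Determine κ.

κ = 3.02

Integrating the TISE across x = 0 gives the cusp condition ψ'(0⁺) − ψ'(0⁻) = −(2mg/ℏ²)ψ(0).
With ψ ∝ e^{−κ|x|} this yields −2κ = −2mg/ℏ², so κ = mg/ℏ² = 3.022.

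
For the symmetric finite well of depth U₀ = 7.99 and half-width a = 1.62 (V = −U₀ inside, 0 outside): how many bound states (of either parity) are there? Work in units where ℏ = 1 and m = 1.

The dimensionless depth is z₀ = a√(2mU₀)/ℏ = 1.62 × √(15.98) = 6.476.
The even/odd transcendental equations gain one root per π/2 in z₀, giving N = 1 + ⌊2z₀/π⌋ = 1 + ⌊4.123⌋ = 5.

N = 5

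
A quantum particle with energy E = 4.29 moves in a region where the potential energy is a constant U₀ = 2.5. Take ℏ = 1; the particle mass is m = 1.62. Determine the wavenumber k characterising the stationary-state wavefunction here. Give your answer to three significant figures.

With E > U₀ the solution is oscillatory, ψ ∝ e^{±ikx} with k = √(2m(E − U₀))/ℏ.
k = √(2 × 1.62 × 1.79) = 2.408.

k = 2.41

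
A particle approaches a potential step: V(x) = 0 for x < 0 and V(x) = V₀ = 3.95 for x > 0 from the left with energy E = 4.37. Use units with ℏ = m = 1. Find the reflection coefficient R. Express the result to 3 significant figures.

R = 0.277

The wavenumbers are k₁ = √(2mE)/ℏ = 2.956 on the left and k₂ = √(2m(E − V₀))/ℏ = 0.9165 on the right.
Matching ψ and ψ′ at x = 0 gives r = (k₁ − k₂)/(k₁ + k₂), so R = r² = 0.2774 and T = 1 − R = 0.7226.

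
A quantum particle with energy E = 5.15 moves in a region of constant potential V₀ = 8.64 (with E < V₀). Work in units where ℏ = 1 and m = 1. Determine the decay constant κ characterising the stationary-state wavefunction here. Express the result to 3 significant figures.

Since E < V₀ the TISE in this region is ψ'' = κ²ψ with κ = √(2m(V₀ − E))/ℏ.
κ = √(2 × 1 × 3.49) = 2.642.

κ = 2.64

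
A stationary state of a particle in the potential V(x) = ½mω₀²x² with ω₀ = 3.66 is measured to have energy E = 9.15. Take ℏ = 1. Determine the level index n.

n = 2

Invert E_n = (n + ½)ℏω₀: n = E/ℏω₀ − ½ = 2.000, so n = 2.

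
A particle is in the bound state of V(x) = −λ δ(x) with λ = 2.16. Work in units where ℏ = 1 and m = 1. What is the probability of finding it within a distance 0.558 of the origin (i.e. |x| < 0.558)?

The normalised bound state is ψ = √κ e^{−κ|x|} with κ = mλ/ℏ² = 2.160.
P(|x| < d) = ∫_{−d}^{d} κ e^{−2κ|x|} dx = 1 − e^{−2κd} = 1 − e^{−2.411} = 0.9102.

P = 0.910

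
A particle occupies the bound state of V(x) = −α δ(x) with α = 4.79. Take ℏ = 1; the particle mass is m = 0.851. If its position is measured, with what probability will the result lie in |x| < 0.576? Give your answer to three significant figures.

P = 0.991

The normalised bound state is ψ = √κ e^{−κ|x|} with κ = mα/ℏ² = 4.076.
P(|x| < d) = ∫_{−d}^{d} κ e^{−2κ|x|} dx = 1 − e^{−2κd} = 1 − e^{−4.696} = 0.9909.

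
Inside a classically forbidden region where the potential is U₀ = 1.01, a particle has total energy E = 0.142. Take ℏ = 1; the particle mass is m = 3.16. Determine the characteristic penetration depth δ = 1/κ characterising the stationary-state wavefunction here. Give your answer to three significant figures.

Since E < U₀ the TISE in this region is ψ'' = κ²ψ with κ = √(2m(U₀ − E))/ℏ.
κ = √(2 × 3.16 × 0.868) = 2.342. The penetration depth is δ = 1/κ = 0.427.

δ = 0.427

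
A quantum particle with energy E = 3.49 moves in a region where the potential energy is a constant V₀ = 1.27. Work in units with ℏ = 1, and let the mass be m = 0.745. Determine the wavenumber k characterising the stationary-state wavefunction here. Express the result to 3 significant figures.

With E > V₀ the solution is oscillatory, ψ ∝ e^{±ikx} with k = √(2m(E − V₀))/ℏ.
k = √(2 × 0.745 × 2.22) = 1.819.

k = 1.82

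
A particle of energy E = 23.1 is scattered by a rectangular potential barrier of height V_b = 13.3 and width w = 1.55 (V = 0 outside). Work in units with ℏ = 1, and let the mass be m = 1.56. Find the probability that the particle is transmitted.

Above the barrier the interior wavenumber is k₂ = √(2m(E − V_b))/ℏ = 5.530, giving phase k₂w = 8.571.
Matching at both interfaces gives T⁻¹ = 1 + V_b² sin²(k₂w) / [4E(E − V_b)] = 1.111, hence T = 0.900.

T = 0.900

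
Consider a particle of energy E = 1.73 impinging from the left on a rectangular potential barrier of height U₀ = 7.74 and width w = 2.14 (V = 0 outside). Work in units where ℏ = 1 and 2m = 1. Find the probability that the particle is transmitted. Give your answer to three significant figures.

T = 0.0000770

Since E < U₀ the interior solution is evanescent with decay constant κ = √(2m(U₀ − E))/ℏ = 2.452.
κw = 5.246, sinh(κw) = 94.93.
Matching ψ, ψ′ at both faces gives T = [1 + U₀² sinh²(κw) / (4E(U₀ − E))]⁻¹ = 1/12980 = 0.0000770.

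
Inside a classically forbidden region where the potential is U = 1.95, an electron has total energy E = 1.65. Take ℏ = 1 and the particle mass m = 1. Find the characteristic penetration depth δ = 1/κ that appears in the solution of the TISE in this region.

δ = 1.29

Since E < U the TISE in this region is ψ'' = κ²ψ with κ = √(2m(U − E))/ℏ.
κ = √(2 × 1 × 0.3) = 0.7746. The penetration depth is δ = 1/κ = 1.29.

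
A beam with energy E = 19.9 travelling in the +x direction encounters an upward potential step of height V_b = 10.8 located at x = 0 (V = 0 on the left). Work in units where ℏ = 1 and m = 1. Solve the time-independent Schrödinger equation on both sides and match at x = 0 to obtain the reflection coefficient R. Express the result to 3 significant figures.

On each side the TISE gives plane waves with k = √(2m(E − V))/ℏ: k₁ = √(2·1·19.9) = 6.309, k₂ = √(2·1·9.1) = 4.266.
Continuity of ψ and ψ′ at the step yields the reflection amplitude r = (k₁ − k₂)/(k₁ + k₂) = 0.1932; thus R = |r|² = 0.03731, T = 0.9627.

R = 0.0373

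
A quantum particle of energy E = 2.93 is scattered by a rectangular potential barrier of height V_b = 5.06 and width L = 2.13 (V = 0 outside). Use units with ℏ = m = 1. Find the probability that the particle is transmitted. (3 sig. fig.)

E < V_b: inside the barrier ψ ∝ e^{±κx} with κ = √(2m(V_b − E))/ℏ = 2.064.
κL = 4.396, sinh(κL) = 40.57.
Matching ψ, ψ′ at both faces gives T = [1 + V_b² sinh²(κL) / (4E(V_b − E))]⁻¹ = 1/1689 = 0.000592.

T = 0.000592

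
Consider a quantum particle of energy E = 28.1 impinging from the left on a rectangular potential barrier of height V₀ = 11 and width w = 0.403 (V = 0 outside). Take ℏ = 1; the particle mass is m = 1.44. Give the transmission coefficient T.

E > V₀: inside the barrier k₂ = √(2m(E − V₀))/ℏ = 7.018, k₂w = 2.828.
Matching at both interfaces gives T⁻¹ = 1 + V₀² sin²(k₂w) / [4E(E − V₀)] = 1.006, hence T = 0.994.

T = 0.994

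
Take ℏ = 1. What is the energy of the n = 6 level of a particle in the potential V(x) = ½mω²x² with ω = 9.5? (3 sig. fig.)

The oscillator eigenvalues are E_n = ℏω(n + ½), so E_6 = 9.5 × 6.5 = 61.75.

E = 61.8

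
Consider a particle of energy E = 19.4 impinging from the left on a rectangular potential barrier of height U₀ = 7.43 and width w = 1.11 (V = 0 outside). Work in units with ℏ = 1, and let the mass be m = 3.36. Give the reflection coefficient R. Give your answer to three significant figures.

R = 0.0150

Above the barrier the interior wavenumber is k₂ = √(2m(E − U₀))/ℏ = 8.969, giving phase k₂w = 9.955.
T = [1 + U₀² sin²(k₂w) / (4E(E − U₀))]⁻¹ = 1/1.015 = 0.985.
R = 1 − T = 0.0150.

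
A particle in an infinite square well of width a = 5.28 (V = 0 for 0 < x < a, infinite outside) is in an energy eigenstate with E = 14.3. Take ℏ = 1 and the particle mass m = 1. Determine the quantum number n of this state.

n = 9

For an infinite well E_n = n²π²ℏ²/(2ma²), so n = (a/πℏ)√(2mE).
n = (5.28/π) × √(2 × 1 × 14.3) = 8.988 → n = 9.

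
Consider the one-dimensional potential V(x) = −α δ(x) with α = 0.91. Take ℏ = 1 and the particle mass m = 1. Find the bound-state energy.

E = -0.414

For x ≠ 0 the bound state is ψ ∝ e^{−κ|x|}; integrating the TISE across the delta gives the cusp condition 2κ = 2mα/ℏ², so κ = 0.9100.
Then E = −ℏ²κ²/(2m) = −mα²/(2ℏ²) = -0.4141.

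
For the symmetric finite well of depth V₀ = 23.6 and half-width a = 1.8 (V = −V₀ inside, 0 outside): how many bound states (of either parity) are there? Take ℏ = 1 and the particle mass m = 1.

N = 8

The dimensionless depth is z₀ = a√(2mV₀)/ℏ = 1.8 × √(47.20) = 12.37.
A new bound state (alternating even/odd) appears each time z₀ passes a multiple of π/2, so N = ⌊2z₀/π⌋ + 1 = ⌊7.873⌋ + 1 = 8.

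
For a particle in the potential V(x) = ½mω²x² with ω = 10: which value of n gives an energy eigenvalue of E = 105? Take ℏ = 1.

n = 10

E_n = ℏω(n + ½) ⇒ n = E/(ℏω) − ½ = 105/10 − 0.5 = 10.000 → n = 10.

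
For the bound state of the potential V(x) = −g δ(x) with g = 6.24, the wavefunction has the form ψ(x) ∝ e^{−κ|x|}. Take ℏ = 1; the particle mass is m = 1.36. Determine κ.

Integrate −(ℏ²/2m)ψ'' − gδ(x)ψ = Eψ from −ε to +ε: the ψ'' term gives ψ'(0⁺) − ψ'(0⁻) and the δ term gives −(2mg/ℏ²)ψ(0).
With ψ ∝ e^{−κ|x|} this yields −2κ = −2mg/ℏ², so κ = mg/ℏ² = 8.486.

κ = 8.49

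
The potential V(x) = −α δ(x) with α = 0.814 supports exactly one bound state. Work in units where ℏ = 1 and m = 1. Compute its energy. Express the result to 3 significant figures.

The bound state is ψ(x) = √κ e^{−κ|x|}. The derivative jump ψ'(0⁺) − ψ'(0⁻) = −(2mα/ℏ²)ψ(0) fixes κ = mα/ℏ² = 0.8140.
Then E = −ℏ²κ²/(2m) = −mα²/(2ℏ²) = -0.3313.

E = -0.331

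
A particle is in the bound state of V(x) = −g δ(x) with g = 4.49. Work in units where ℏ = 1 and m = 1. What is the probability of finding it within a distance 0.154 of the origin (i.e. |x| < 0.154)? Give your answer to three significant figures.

The normalised bound state is ψ = √κ e^{−κ|x|} with κ = mg/ℏ² = 4.490.
P(|x| < d) = ∫_{−d}^{d} κ e^{−2κ|x|} dx = 1 − e^{−2κd} = 1 − e^{−1.383} = 0.7492.

P = 0.749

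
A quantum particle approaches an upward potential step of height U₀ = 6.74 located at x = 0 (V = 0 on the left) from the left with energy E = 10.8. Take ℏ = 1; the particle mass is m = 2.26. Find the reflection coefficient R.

R = 0.0575

The wavenumbers are k₁ = √(2mE)/ℏ = 6.987 on the left and k₂ = √(2m(E − U₀))/ℏ = 4.284 on the right.
Continuity of ψ and ψ′ at the step yields the reflection amplitude r = (k₁ − k₂)/(k₁ + k₂) = 0.2398; thus R = |r|² = 0.05752, T = 0.9425.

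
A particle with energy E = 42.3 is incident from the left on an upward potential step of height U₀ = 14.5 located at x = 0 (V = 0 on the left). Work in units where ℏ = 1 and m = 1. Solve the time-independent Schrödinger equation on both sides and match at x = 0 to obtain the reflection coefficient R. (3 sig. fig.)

The wavenumbers are k₁ = √(2mE)/ℏ = 9.198 on the left and k₂ = √(2m(E − U₀))/ℏ = 7.457 on the right.
Matching ψ and ψ′ at x = 0 gives r = (k₁ − k₂)/(k₁ + k₂), so R = r² = 0.01093 and T = 1 − R = 0.9891.

R = 0.0109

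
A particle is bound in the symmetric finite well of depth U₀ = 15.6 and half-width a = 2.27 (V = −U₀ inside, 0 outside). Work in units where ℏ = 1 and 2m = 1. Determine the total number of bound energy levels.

The dimensionless depth is z₀ = a√(2mU₀)/ℏ = 2.27 × √(15.60) = 8.966.
A new bound state (alternating even/odd) appears each time z₀ passes a multiple of π/2, so N = ⌊2z₀/π⌋ + 1 = ⌊5.708⌋ + 1 = 6.

N = 6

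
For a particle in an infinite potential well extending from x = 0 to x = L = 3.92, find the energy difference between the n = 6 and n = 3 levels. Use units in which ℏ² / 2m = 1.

E_n = n²π²ℏ²/(2mL²), so ΔE = (6² − 3²) π²ℏ²/(2mL²).
ΔE = 27 × π² / (2 × 0.5 × 3.92²) = 17.34.

ΔE = 17.3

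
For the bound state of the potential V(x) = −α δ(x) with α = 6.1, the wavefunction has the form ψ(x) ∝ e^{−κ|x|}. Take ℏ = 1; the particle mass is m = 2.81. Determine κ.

Integrating the TISE across x = 0 gives the cusp condition ψ'(0⁺) − ψ'(0⁻) = −(2mα/ℏ²)ψ(0).
With ψ ∝ e^{−κ|x|} this yields −2κ = −2mα/ℏ², so κ = mα/ℏ² = 17.14.

κ = 17.1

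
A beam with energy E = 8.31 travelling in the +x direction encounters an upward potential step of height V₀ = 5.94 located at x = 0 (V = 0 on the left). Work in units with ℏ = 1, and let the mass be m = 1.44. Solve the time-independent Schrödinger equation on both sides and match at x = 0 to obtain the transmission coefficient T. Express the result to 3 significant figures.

The wavenumbers are k₁ = √(2mE)/ℏ = 4.892 on the left and k₂ = √(2m(E − V₀))/ℏ = 2.613 on the right.
Matching ψ and ψ′ at x = 0 gives r = (k₁ − k₂)/(k₁ + k₂), so R = r² = 0.09226 and T = 1 − R = 0.9077.

T = 0.908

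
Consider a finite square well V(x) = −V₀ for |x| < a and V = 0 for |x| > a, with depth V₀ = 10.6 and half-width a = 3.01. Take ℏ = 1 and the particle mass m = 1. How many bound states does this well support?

N = 9

The dimensionless depth is z₀ = a√(2mV₀)/ℏ = 3.01 × √(21.20) = 13.86.
The even/odd transcendental equations gain one root per π/2 in z₀, giving N = 1 + ⌊2z₀/π⌋ = 1 + ⌊8.823⌋ = 9.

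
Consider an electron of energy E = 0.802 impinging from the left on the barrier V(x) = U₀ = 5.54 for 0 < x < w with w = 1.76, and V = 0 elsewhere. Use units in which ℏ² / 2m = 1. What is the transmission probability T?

Since E < U₀ the interior solution is evanescent with decay constant κ = √(2m(U₀ − E))/ℏ = 2.177.
κw = 3.831, sinh(κw) = 23.04.
The exact tunnelling result is T⁻¹ = 1 + U₀² sinh²(κw) / [4E(U₀ − E)] = 1073, so T = 0.000932.

T = 0.000932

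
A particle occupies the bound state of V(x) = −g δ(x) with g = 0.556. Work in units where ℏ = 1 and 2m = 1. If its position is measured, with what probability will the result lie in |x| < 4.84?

P = 0.932

The normalised bound state is ψ = √κ e^{−κ|x|} with κ = mg/ℏ² = 0.2780.
P(|x| < d) = ∫_{−d}^{d} κ e^{−2κ|x|} dx = 1 − e^{−2κd} = 1 − e^{−2.691} = 0.9322.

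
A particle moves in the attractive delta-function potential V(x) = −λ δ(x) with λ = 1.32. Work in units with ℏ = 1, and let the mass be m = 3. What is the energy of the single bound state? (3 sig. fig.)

For x ≠ 0 the bound state is ψ ∝ e^{−κ|x|}; integrating the TISE across the delta gives the cusp condition 2κ = 2mλ/ℏ², so κ = 3.960.
Then E = −ℏ²κ²/(2m) = −mλ²/(2ℏ²) = -2.614.

E = -2.61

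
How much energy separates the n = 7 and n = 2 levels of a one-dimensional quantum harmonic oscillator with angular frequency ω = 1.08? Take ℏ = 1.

ΔE = 5.40

E_n = ℏω(n + ½), so ΔE = (7 − 2) ℏω = 5 × 1.08 = 5.400.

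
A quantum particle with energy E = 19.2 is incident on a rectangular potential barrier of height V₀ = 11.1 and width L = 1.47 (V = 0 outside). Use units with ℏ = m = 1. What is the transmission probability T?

Above the barrier the interior wavenumber is k₂ = √(2m(E − V₀))/ℏ = 4.025, giving phase k₂L = 5.917.
T = [1 + V₀² sin²(k₂L) / (4E(E − V₀))]⁻¹ = 1/1.025 = 0.975.

T = 0.975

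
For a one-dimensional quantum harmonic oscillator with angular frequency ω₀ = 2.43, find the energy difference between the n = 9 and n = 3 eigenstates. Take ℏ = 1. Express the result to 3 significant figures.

E_n = ℏω₀(n + ½), so ΔE = (9 − 3) ℏω₀ = 6 × 2.43 = 14.58.

ΔE = 14.6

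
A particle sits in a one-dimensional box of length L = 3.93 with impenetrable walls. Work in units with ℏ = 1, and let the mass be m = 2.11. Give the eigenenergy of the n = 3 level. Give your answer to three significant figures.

Requiring ψ(0) = ψ(L) = 0 quantises k = nπ/L, hence E_n = ℏ²k²/2m = n²π²ℏ²/(2mL²).
E_3 = 3² × π² / (2 × 2.11 × 3.93²) = 1.363.

E = 1.36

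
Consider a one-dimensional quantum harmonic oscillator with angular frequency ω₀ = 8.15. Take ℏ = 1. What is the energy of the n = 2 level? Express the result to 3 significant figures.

Using E_n = (n + ½)ℏω₀: E_2 = 2.5 × 8.15 = 20.38.

E = 20.4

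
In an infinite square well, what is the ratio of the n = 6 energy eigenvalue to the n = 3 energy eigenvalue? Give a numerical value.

Since E_n ∝ n², the ratio is (6/3)² = 4.

4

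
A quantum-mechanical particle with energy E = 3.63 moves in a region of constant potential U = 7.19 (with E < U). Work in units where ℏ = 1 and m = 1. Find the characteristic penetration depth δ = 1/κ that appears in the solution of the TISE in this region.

δ = 0.375

Since E < U the TISE in this region is ψ'' = κ²ψ with κ = √(2m(U − E))/ℏ.
κ = √(2 × 1 × 3.56) = 2.668. The penetration depth is δ = 1/κ = 0.375.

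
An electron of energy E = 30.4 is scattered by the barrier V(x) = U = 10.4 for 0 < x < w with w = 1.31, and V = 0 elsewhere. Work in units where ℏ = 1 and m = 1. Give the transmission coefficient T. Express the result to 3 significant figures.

Above the barrier the interior wavenumber is k₂ = √(2m(E − U))/ℏ = 6.325, giving phase k₂w = 8.285.
T = [1 + U² sin²(k₂w) / (4E(E − U))]⁻¹ = 1/1.037 = 0.965.

T = 0.965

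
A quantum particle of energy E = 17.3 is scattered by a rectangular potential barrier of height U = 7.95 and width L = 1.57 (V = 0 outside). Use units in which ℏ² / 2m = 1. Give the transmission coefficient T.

T = 0.912

E > U: inside the barrier k₂ = √(2m(E − U))/ℏ = 3.058, k₂L = 4.801.
T = [1 + U² sin²(k₂L) / (4E(E − U))]⁻¹ = 1/1.097 = 0.912.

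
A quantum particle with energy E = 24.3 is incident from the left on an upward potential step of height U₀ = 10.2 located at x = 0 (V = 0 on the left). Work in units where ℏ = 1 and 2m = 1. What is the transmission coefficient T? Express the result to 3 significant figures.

T = 0.982

On each side the TISE gives plane waves with k = √(2m(E − V))/ℏ: k₁ = √(2·½·24.3) = 4.930, k₂ = √(2·½·14.1) = 3.755.
Continuity of ψ and ψ′ at the step yields the reflection amplitude r = (k₁ − k₂)/(k₁ + k₂) = 0.1352; thus R = |r|² = 0.01829, T = 0.9817.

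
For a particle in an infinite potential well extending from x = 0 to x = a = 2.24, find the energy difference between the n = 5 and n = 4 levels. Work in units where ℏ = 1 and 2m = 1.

E_n = n²π²ℏ²/(2ma²), so ΔE = (5² − 4²) π²ℏ²/(2ma²).
ΔE = 9 × π² / (2 × 0.5 × 2.24²) = 17.70.

ΔE = 17.7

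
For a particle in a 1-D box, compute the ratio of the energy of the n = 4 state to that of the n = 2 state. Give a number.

Since E_n ∝ n², the ratio is (4/2)² = 4.

4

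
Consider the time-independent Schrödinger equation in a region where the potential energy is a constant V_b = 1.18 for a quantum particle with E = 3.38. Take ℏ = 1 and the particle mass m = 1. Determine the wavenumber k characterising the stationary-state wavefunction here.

With E > V_b the solution is oscillatory, ψ ∝ e^{±ikx} with k = √(2m(E − V_b))/ℏ.
k = √(2 × 1 × 2.2) = 2.098.

k = 2.10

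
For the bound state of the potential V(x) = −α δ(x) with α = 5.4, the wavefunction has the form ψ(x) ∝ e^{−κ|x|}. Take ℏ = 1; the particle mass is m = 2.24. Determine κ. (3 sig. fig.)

Integrate −(ℏ²/2m)ψ'' − αδ(x)ψ = Eψ from −ε to +ε: the ψ'' term gives ψ'(0⁺) − ψ'(0⁻) and the δ term gives −(2mα/ℏ²)ψ(0).
With ψ ∝ e^{−κ|x|} this yields −2κ = −2mα/ℏ², so κ = mα/ℏ² = 12.10.

κ = 12.1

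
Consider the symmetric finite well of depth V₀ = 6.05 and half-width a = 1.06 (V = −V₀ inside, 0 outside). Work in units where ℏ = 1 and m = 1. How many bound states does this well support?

N = 3

Define the well-strength parameter z₀ = (a/ℏ)√(2mV₀) = 1.06 × √(2·1·6.05) = 3.687.
A new bound state (alternating even/odd) appears each time z₀ passes a multiple of π/2, so N = ⌊2z₀/π⌋ + 1 = ⌊2.347⌋ + 1 = 3.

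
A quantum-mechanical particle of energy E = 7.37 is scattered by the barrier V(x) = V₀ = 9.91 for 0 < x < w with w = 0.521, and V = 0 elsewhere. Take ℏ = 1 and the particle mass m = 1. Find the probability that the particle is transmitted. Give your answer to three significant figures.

E < V₀: inside the barrier ψ ∝ e^{±κx} with κ = √(2m(V₀ − E))/ℏ = 2.254.
κw = 1.174, sinh(κw) = 1.463.
Matching ψ, ψ′ at both faces gives T = [1 + V₀² sinh²(κw) / (4E(V₀ − E))]⁻¹ = 1/3.809 = 0.263.

T = 0.263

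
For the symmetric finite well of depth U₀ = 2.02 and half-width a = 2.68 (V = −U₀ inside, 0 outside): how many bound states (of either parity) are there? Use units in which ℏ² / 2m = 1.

N = 3

Define the well-strength parameter z₀ = (a/ℏ)√(2mU₀) = 2.68 × √(2·0.5·2.02) = 3.809.
The even/odd transcendental equations gain one root per π/2 in z₀, giving N = 1 + ⌊2z₀/π⌋ = 1 + ⌊2.425⌋ = 3.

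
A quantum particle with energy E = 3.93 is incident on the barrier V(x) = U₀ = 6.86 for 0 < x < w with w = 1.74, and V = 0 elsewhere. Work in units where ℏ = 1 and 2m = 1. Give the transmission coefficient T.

Since E < U₀ the interior solution is evanescent with decay constant κ = √(2m(U₀ − E))/ℏ = 1.712.
κw = 2.978, sinh(κw) = 9.803.
Matching ψ, ψ′ at both faces gives T = [1 + U₀² sinh²(κw) / (4E(U₀ − E))]⁻¹ = 1/99.18 = 0.0101.

T = 0.0101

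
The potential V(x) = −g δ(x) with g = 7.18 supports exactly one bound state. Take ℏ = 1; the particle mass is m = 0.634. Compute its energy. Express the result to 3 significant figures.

For x ≠ 0 the bound state is ψ ∝ e^{−κ|x|}; integrating the TISE across the delta gives the cusp condition 2κ = 2mg/ℏ², so κ = 4.552.
Then E = −ℏ²κ²/(2m) = −mg²/(2ℏ²) = -16.34.

E = -16.3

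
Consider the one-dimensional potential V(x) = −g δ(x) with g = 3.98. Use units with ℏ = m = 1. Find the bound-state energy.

E = -7.92

For x ≠ 0 the bound state is ψ ∝ e^{−κ|x|}; integrating the TISE across the delta gives the cusp condition 2κ = 2mg/ℏ², so κ = 3.980.
Then E = −ℏ²κ²/(2m) = −mg²/(2ℏ²) = -7.920.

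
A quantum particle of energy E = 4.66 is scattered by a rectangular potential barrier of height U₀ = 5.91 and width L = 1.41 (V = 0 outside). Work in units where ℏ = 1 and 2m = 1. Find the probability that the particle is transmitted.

E < U₀: inside the barrier ψ ∝ e^{±κx} with κ = √(2m(U₀ − E))/ℏ = 1.118.
κL = 1.576, sinh(κL) = 2.315.
The exact tunnelling result is T⁻¹ = 1 + U₀² sinh²(κL) / [4E(U₀ − E)] = 9.037, so T = 0.111.

T = 0.111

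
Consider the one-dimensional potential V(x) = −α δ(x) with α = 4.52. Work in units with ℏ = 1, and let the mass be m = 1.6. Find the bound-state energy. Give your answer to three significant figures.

E = -16.3

The bound state is ψ(x) = √κ e^{−κ|x|}. The derivative jump ψ'(0⁺) − ψ'(0⁻) = −(2mα/ℏ²)ψ(0) fixes κ = mα/ℏ² = 7.232.
Then E = −ℏ²κ²/(2m) = −mα²/(2ℏ²) = -16.34.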